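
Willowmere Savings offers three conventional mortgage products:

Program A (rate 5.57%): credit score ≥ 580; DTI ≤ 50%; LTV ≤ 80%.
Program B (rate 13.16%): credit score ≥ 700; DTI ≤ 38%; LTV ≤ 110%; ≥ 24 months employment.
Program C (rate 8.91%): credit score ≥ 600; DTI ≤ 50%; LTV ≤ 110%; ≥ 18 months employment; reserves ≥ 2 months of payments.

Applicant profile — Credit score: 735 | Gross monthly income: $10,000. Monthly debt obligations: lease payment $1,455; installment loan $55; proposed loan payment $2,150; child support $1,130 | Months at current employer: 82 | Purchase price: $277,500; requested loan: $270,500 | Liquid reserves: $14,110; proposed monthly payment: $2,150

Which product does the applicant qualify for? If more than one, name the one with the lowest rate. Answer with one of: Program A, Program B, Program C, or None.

Program C

Total debts = (1,455 + 55 + 2,150 + 1,130) = 4,790; DTI = 4,790/10,000 = 47.9%.
LTV = 270,500/277,500 = 97.5%.
Reserves = 14,110/2,150 = 6.6 months.
Program A: score 735 ≥ 580; DTI 47.9% ≤ 50%; LTV 97.5% > 80% → does not qualify.
Program B: score 735 ≥ 700; DTI 47.9% > 38%; LTV 97.5% ≤ 110%; employment 82 ≥ 24 mo → does not qualify.
Program C: score 735 ≥ 600; DTI 47.9% ≤ 50%; LTV 97.5% ≤ 110%; employment 82 ≥ 18 mo; reserves 6.6 ≥ 2 mo → qualifies.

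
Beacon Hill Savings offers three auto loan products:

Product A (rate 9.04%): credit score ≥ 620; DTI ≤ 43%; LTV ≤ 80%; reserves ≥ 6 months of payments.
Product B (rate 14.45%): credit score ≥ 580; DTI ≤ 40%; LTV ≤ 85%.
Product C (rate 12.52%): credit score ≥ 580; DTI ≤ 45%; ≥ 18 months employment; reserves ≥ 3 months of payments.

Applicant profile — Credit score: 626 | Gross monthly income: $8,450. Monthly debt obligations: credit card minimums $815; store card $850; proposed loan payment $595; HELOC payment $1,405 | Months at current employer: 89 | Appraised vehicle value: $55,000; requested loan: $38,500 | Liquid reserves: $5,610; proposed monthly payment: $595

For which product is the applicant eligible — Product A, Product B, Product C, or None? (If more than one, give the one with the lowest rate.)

Product C

Total debts = (815 + 850 + 595 + 1,405) = 3,665; DTI = 3,665/8,450 = 43.4%.
LTV = 38,500/55,000 = 70%.
Reserves = 5,610/595 = 9.4 months.
Product A: score 626 ≥ 620; DTI 43.4% > 43%; LTV 70% ≤ 80%; reserves 9.4 ≥ 6 mo → does not qualify.
Product B: score 626 ≥ 580; DTI 43.4% > 40%; LTV 70% ≤ 85% → does not qualify.
Product C: score 626 ≥ 580; DTI 43.4% ≤ 45%; employment 89 ≥ 18 mo; reserves 9.4 ≥ 3 mo → qualifies.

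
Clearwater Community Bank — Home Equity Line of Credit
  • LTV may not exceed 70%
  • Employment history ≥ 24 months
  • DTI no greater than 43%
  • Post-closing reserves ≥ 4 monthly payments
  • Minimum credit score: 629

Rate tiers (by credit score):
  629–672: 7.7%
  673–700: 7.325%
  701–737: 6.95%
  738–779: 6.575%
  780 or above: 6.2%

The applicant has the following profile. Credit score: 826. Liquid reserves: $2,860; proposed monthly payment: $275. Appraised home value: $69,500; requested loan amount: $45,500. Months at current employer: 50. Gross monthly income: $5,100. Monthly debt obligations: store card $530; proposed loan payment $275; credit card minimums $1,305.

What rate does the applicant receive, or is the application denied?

Approved at 6.2%

Credit score 826 ≥ 629 (meets minimum)
Total monthly debts = (530 + 275 + 1,305) = 2,110. DTI: 2,110 ÷ 5,100 = 41.4%, within the 43% cap
LTV = 45,500/69,500 = 65.5% ≤ 70%
Employment 50 ≥ 24 months
Reserves: 2,860 ÷ 275 = 10.4 months (meets 4-month minimum)
All requirements met. Score 826 falls in the 780 or above tier → 6.2%.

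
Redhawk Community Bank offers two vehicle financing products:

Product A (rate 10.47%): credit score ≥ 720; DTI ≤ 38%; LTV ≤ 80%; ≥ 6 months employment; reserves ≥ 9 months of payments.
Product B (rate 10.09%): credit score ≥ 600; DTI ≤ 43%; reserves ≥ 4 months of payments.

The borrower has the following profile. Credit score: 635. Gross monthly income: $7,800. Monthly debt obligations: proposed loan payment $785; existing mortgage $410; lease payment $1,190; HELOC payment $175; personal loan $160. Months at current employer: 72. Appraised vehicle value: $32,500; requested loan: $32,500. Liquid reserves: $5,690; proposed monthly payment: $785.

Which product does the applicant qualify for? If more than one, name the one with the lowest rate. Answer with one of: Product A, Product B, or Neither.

Product B

Total debts = (785 + 410 + 1,190 + 175 + 160) = 2,720; DTI = 2,720/7,800 = 34.9%.
LTV = 32,500/32,500 = 100%.
Reserves = 5,690/785 = 7.2 months.
Product A: score 635 < 720; DTI 34.9% ≤ 38%; LTV 100% > 80%; employment 72 ≥ 6 mo; reserves 7.2 < 9 mo → does not qualify.
Product B: score 635 ≥ 600; DTI 34.9% ≤ 43%; reserves 7.2 ≥ 4 mo → qualifies.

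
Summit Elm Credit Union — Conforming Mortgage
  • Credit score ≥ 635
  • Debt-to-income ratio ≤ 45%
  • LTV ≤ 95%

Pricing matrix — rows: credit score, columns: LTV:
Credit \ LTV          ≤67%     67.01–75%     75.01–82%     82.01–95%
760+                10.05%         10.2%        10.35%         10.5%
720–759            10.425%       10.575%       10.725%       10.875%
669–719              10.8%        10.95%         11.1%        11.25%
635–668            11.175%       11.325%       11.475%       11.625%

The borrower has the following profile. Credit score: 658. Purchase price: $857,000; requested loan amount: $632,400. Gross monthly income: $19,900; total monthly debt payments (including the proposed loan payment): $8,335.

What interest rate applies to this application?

Credit score 658 ≥ 635; Debt-to-income = 8,335/19,900 = 41.9% — meets 45% limit
LTV = 632,400/857,000 = 73.8% ≤ 95%
Credit 658 → row 635–668; LTV 73.8% → column 67.01–75%. Grid cell → 11.325%.

11.325%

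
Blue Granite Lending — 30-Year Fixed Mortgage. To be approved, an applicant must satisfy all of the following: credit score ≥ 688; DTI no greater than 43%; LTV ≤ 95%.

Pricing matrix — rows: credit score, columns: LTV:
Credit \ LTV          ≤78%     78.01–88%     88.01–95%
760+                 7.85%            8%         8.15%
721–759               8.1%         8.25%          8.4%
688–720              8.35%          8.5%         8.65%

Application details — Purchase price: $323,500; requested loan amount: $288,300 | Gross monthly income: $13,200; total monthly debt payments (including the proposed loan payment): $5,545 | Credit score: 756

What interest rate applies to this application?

Credit score 756 ≥ 688; DTI: 5,545 ÷ 13,200 = 42%, within the 43% cap
LTV: 288,300 ÷ 323,500 = 89.1%, within 95% cap
Score 756 is in the 721–759 band; LTV 89.1% is in the 88.01–95% band → 8.4%.

8.4%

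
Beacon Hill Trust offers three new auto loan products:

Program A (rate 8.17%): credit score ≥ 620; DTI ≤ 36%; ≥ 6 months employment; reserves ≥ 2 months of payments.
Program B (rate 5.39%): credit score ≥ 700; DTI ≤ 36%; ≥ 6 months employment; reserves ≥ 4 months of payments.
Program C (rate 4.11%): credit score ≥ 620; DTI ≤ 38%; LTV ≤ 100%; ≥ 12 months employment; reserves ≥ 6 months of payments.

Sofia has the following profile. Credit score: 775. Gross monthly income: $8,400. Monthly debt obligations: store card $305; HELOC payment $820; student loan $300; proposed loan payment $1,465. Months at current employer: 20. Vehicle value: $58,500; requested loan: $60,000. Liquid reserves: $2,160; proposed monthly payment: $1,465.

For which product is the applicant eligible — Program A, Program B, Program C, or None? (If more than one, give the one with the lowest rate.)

None

Total debts = (305 + 820 + 300 + 1,465) = 2,890; DTI = 2,890/8,400 = 34.4%.
LTV = 60,000/58,500 = 102.6%.
Reserves = 2,160/1,465 = 1.5 months.
Program A: score 775 ≥ 620; DTI 34.4% ≤ 36%; employment 20 ≥ 6 mo; reserves 1.5 < 2 mo → does not qualify.
Program B: score 775 ≥ 700; DTI 34.4% ≤ 36%; employment 20 ≥ 6 mo; reserves 1.5 < 4 mo → does not qualify.
Program C: score 775 ≥ 620; DTI 34.4% ≤ 38%; LTV 102.6% > 100%; employment 20 ≥ 12 mo; reserves 1.5 < 6 mo → does not qualify.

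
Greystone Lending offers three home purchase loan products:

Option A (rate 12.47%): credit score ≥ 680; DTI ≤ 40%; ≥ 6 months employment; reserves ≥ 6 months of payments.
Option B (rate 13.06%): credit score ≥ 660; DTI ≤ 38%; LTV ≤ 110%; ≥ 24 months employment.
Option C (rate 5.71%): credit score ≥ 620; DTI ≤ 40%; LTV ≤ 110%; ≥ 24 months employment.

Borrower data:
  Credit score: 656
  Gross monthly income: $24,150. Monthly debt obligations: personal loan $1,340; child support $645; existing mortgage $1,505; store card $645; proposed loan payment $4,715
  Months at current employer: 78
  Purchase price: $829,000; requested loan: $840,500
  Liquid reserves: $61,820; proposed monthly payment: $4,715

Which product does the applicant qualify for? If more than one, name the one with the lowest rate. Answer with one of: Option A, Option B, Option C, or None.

Option C

Total debts = (1,340 + 645 + 1,505 + 645 + 4,715) = 8,850; DTI = 8,850/24,150 = 36.6%.
LTV = 840,500/829,000 = 101.4%.
Reserves = 61,820/4,715 = 13.1 months.
Option A: score 656 < 680; DTI 36.6% ≤ 40%; employment 78 ≥ 6 mo; reserves 13.1 ≥ 6 mo → does not qualify.
Option B: score 656 < 660; DTI 36.6% ≤ 38%; LTV 101.4% ≤ 110%; employment 78 ≥ 24 mo → does not qualify.
Option C: score 656 ≥ 620; DTI 36.6% ≤ 40%; LTV 101.4% ≤ 110%; employment 78 ≥ 24 mo → qualifies.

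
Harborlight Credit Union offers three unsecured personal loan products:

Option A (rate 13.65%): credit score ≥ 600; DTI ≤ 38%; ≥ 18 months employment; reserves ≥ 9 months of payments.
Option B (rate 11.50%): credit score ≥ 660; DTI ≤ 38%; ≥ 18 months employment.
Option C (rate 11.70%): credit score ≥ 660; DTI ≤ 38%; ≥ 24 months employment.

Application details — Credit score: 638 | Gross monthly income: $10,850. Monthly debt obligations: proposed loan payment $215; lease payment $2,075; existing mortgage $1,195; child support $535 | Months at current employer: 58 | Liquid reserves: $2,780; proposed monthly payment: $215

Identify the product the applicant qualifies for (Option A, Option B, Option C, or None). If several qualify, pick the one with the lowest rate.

Total debts = (215 + 2,075 + 1,195 + 535) = 4,020; DTI = 4,020/10,850 = 37.1%.
Reserves = 2,780/215 = 12.9 months.
Option A: score 638 ≥ 600; DTI 37.1% ≤ 38%; employment 58 ≥ 18 mo; reserves 12.9 ≥ 9 mo → qualifies.
Option B: score 638 < 660; DTI 37.1% ≤ 38%; employment 58 ≥ 18 mo → does not qualify.
Option C: score 638 < 660; DTI 37.1% ≤ 38%; employment 58 ≥ 24 mo → does not qualify.

Option A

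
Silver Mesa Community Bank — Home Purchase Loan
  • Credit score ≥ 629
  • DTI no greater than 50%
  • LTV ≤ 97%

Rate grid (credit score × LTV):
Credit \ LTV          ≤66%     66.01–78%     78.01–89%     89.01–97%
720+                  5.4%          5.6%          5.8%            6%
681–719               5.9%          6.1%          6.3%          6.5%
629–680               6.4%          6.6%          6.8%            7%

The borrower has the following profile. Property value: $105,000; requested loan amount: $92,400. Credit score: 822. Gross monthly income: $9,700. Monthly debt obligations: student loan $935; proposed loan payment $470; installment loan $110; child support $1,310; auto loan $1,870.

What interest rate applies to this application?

Credit score 822 ≥ 629; Total monthly debts = (935 + 470 + 110 + 1,310 + 1,870) = 4,695. Debt-to-income = 4,695/9,700 = 48.4% — meets 50% limit
LTV = 92,400/105,000 = 88% ≤ 97%
Row: 822 falls in 720+. Column: 88% falls in 78.01–89%. Rate = 5.8%.

5.8%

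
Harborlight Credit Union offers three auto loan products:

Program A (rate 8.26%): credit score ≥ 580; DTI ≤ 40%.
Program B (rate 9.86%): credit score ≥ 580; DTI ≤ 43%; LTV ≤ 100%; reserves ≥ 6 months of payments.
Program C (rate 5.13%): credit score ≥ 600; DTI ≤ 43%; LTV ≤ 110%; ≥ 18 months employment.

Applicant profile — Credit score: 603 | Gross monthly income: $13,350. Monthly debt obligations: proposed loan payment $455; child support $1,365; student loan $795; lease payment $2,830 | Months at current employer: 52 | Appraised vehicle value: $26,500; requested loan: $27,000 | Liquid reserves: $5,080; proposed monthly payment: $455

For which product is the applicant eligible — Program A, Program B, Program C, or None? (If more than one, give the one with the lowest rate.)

Program C

Total debts = (455 + 1,365 + 795 + 2,830) = 5,445; DTI = 5,445/13,350 = 40.8%.
LTV = 27,000/26,500 = 101.9%.
Reserves = 5,080/455 = 11.2 months.
Program A: score 603 ≥ 580; DTI 40.8% > 40% → does not qualify.
Program B: score 603 ≥ 580; DTI 40.8% ≤ 43%; LTV 101.9% > 100%; reserves 11.2 ≥ 6 mo → does not qualify.
Program C: score 603 ≥ 600; DTI 40.8% ≤ 43%; LTV 101.9% ≤ 110%; employment 52 ≥ 18 mo → qualifies.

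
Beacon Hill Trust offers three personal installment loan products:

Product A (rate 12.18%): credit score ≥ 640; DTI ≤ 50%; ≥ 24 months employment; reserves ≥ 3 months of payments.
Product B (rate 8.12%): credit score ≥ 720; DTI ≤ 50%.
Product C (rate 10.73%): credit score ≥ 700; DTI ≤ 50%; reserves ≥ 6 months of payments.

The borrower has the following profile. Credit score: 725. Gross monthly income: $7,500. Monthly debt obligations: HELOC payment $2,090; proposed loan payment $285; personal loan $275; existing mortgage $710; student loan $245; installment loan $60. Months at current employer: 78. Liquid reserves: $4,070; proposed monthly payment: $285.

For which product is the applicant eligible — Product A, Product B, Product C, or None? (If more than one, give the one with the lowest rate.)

Product B

Total debts = (2,090 + 285 + 275 + 710 + 245 + 60) = 3,665; DTI = 3,665/7,500 = 48.9%.
Reserves = 4,070/285 = 14.3 months.
Product A: score 725 ≥ 640; DTI 48.9% ≤ 50%; employment 78 ≥ 24 mo; reserves 14.3 ≥ 3 mo → qualifies.
Product B: score 725 ≥ 720; DTI 48.9% ≤ 50% → qualifies.
Product C: score 725 ≥ 700; DTI 48.9% ≤ 50%; reserves 14.3 ≥ 6 mo → qualifies.
Qualifying: Product A, Product B, Product C. Lowest rate is 8.12% → Product B.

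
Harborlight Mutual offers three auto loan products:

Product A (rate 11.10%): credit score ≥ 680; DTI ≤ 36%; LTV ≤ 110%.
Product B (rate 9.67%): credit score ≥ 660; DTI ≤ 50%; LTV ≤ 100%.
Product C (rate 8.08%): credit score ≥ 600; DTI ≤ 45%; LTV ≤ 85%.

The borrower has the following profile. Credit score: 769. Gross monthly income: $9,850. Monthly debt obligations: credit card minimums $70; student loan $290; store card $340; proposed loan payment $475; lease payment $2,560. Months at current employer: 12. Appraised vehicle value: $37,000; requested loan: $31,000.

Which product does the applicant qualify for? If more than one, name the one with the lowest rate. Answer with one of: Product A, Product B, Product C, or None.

Total debts = (70 + 290 + 340 + 475 + 2,560) = 3,735; DTI = 3,735/9,850 = 37.9%.
LTV = 31,000/37,000 = 83.8%.
Product A: score 769 ≥ 680; DTI 37.9% > 36%; LTV 83.8% ≤ 110% → does not qualify.
Product B: score 769 ≥ 660; DTI 37.9% ≤ 50%; LTV 83.8% ≤ 100% → qualifies.
Product C: score 769 ≥ 600; DTI 37.9% ≤ 45%; LTV 83.8% ≤ 85% → qualifies.
Qualifying: Product B, Product C. Lowest rate is 8.08% → Product C.

Product C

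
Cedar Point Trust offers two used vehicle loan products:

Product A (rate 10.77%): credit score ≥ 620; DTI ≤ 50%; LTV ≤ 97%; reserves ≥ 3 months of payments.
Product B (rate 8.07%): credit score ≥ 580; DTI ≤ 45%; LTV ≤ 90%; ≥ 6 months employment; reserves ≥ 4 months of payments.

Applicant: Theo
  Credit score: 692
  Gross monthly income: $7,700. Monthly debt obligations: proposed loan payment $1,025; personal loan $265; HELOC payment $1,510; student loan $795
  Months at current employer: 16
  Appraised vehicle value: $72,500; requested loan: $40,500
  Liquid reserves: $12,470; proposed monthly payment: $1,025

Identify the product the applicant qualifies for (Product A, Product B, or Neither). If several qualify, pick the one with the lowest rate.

Product A

Total debts = (1,025 + 265 + 1,510 + 795) = 3,595; DTI = 3,595/7,700 = 46.7%.
LTV = 40,500/72,500 = 55.9%.
Reserves = 12,470/1,025 = 12.2 months.
Product A: score 692 ≥ 620; DTI 46.7% ≤ 50%; LTV 55.9% ≤ 97%; reserves 12.2 ≥ 3 mo → qualifies.
Product B: score 692 ≥ 580; DTI 46.7% > 45%; LTV 55.9% ≤ 90%; employment 16 ≥ 6 mo; reserves 12.2 ≥ 4 mo → does not qualify.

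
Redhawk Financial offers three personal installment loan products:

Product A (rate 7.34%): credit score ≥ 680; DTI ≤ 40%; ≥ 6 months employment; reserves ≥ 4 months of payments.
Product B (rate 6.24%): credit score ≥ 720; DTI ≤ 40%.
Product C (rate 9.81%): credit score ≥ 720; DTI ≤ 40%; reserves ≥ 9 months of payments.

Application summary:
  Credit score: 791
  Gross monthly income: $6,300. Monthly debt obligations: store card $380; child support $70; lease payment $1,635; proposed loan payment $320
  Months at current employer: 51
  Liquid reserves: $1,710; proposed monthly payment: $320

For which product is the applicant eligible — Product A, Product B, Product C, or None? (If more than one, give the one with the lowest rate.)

Product B

Total debts = (380 + 70 + 1,635 + 320) = 2,405; DTI = 2,405/6,300 = 38.2%.
Reserves = 1,710/320 = 5.3 months.
Product A: score 791 ≥ 680; DTI 38.2% ≤ 40%; employment 51 ≥ 6 mo; reserves 5.3 ≥ 4 mo → qualifies.
Product B: score 791 ≥ 720; DTI 38.2% ≤ 40% → qualifies.
Product C: score 791 ≥ 720; DTI 38.2% ≤ 40%; reserves 5.3 < 9 mo → does not qualify.
Qualifying: Product A, Product B. Lowest rate is 6.24% → Product B.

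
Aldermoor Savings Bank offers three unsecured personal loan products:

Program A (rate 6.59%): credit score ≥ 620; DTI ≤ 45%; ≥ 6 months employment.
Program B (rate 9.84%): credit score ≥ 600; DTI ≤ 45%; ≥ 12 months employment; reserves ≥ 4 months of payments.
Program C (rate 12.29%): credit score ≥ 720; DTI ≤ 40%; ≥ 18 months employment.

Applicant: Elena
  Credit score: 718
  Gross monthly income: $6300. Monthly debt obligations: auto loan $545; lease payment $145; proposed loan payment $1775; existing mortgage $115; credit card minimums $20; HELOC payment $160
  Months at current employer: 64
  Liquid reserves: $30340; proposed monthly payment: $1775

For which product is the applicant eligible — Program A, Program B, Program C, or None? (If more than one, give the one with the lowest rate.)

Program A

Total debts = (545 + 145 + 1,775 + 115 + 20 + 160) = 2,760; DTI = 2,760/6,300 = 43.8%.
Reserves = 30,340/1,775 = 17.1 months.
Program A: score 718 ≥ 620; DTI 43.8% ≤ 45%; employment 64 ≥ 6 mo → qualifies.
Program B: score 718 ≥ 600; DTI 43.8% ≤ 45%; employment 64 ≥ 12 mo; reserves 17.1 ≥ 4 mo → qualifies.
Program C: score 718 < 720; DTI 43.8% > 40%; employment 64 ≥ 18 mo → does not qualify.
Qualifying: Program A, Program B. Lowest rate is 6.59% → Program A.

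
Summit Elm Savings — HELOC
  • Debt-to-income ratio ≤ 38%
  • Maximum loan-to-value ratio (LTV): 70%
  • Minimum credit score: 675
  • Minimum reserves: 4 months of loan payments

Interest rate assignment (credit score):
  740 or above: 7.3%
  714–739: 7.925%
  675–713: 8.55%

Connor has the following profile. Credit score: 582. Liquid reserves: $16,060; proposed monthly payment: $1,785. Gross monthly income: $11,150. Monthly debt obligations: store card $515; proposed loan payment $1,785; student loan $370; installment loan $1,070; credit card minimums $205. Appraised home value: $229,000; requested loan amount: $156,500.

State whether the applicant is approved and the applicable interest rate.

Denied

Credit score 582 < 675 (below minimum)
Reserves: 16,060 ÷ 1,785 = 9.0 months (meets 4-month minimum)
Loan-to-value = 156,500/229,000 = 68.3% — pass (70% max)
Total monthly debts = (515 + 1,785 + 370 + 1,070 + 205) = 3,945. Debt-to-income = 3,945/11,150 = 35.4% — meets 38% limit
Not all requirements met → denied.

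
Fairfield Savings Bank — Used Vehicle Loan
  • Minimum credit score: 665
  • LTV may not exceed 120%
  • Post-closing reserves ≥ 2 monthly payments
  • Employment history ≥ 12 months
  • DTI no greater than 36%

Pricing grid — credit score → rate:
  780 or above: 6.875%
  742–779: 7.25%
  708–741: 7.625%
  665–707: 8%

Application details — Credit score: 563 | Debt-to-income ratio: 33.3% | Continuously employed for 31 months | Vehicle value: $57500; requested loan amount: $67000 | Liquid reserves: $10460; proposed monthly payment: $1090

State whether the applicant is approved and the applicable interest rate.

Denied

Credit score 563 < 665 (below minimum)
LTV: 67,000 ÷ 57,500 = 116.5%, within 120% cap
Liquid reserves cover 10,460/1,090 = 9.6 months — ≥ 2 required
Employment 31 ≥ 12 months
DTI 33.3% is within the 36% limit
Not all requirements met → denied.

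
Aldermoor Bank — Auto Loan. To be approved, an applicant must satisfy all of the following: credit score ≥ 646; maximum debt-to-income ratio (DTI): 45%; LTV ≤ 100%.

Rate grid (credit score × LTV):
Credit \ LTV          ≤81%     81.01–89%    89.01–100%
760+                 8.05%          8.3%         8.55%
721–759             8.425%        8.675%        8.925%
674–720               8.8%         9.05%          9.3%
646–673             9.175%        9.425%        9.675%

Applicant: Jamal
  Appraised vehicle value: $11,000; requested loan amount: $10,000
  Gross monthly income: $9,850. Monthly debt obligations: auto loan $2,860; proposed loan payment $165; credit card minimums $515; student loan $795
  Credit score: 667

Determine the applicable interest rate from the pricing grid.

Credit score 667 ≥ 646; Total monthly debts = (2,860 + 165 + 515 + 795) = 4,335. Debt-to-income = 4,335/9,850 = 44% — meets 45% limit
LTV = 10,000/11,000 = 90.9% ≤ 100%
Score 667 is in the 646–673 band; LTV 90.9% is in the 89.01–100% band → 9.675%.

9.675%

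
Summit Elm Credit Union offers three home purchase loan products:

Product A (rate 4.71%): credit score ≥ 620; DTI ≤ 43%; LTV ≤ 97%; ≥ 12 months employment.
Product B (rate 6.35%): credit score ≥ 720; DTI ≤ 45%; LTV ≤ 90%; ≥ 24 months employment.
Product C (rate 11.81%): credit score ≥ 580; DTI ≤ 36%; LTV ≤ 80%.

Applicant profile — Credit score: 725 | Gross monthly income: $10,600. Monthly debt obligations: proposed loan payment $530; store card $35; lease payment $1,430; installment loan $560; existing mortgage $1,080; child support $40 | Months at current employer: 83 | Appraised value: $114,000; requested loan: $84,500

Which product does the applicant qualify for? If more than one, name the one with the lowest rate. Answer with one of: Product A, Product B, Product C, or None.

Product A

Total debts = (530 + 35 + 1,430 + 560 + 1,080 + 40) = 3,675; DTI = 3,675/10,600 = 34.7%.
LTV = 84,500/114,000 = 74.1%.
Product A: score 725 ≥ 620; DTI 34.7% ≤ 43%; LTV 74.1% ≤ 97%; employment 83 ≥ 12 mo → qualifies.
Product B: score 725 ≥ 720; DTI 34.7% ≤ 45%; LTV 74.1% ≤ 90%; employment 83 ≥ 24 mo → qualifies.
Product C: score 725 ≥ 580; DTI 34.7% ≤ 36%; LTV 74.1% ≤ 80% → qualifies.
Qualifying: Product A, Product B, Product C. Lowest rate is 4.71% → Product A.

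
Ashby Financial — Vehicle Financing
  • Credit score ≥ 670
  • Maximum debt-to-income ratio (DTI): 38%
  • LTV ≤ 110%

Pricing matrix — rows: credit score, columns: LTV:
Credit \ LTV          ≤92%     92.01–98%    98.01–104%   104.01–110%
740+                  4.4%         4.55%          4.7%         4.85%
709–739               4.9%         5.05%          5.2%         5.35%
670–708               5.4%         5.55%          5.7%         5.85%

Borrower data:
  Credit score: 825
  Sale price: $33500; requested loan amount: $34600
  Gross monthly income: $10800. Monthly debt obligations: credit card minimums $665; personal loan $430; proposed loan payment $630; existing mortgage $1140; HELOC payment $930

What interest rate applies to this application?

4.7%

Credit score 825 ≥ 670; Total monthly debts = (665 + 430 + 630 + 1,140 + 930) = 3,795. DTI: 3,795 ÷ 10,800 = 35.1%, within the 38% cap
LTV = 34,600/33,500 = 103.3% ≤ 110%
Row: 825 falls in 740+. Column: 103.3% falls in 98.01–104%. Rate = 4.7%.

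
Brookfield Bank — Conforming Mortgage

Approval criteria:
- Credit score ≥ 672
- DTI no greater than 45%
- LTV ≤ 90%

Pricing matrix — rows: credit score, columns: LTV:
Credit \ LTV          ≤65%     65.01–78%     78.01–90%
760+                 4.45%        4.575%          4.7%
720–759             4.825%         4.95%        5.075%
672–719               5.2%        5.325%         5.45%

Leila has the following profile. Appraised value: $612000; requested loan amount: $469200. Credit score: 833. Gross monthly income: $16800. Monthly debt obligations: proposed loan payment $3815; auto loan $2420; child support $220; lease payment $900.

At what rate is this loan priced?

Credit score 833 ≥ 672; Total monthly debts = (3,815 + 2,420 + 220 + 900) = 7,355. DTI: 7,355 ÷ 16,800 = 43.8%, within the 45% cap
LTV = 469,200/612,000 = 76.7% ≤ 90%
Score 833 is in the 760+ band; LTV 76.7% is in the 65.01–78% band → 4.575%.

4.575%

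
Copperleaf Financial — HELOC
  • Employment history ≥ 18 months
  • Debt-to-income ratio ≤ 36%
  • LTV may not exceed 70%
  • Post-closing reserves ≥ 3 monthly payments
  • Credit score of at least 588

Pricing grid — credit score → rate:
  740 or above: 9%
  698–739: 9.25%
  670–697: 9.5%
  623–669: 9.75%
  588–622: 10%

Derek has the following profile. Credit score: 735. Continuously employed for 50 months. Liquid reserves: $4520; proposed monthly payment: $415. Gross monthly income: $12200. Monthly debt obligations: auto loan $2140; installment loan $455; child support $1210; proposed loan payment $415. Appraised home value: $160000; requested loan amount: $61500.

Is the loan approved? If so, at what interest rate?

Approved at 9.25%

Credit score 735 ≥ 588 (meets minimum)
Total monthly debts = (2,140 + 455 + 1,210 + 415) = 4,220. DTI: 4,220 ÷ 12,200 = 34.6%, within the 36% cap
Loan-to-value = 61,500/160,000 = 38.4% — pass (70% max)
Employment 50 ≥ 18 months
Reserves: 4,520 ÷ 415 = 10.9 months (meets 3-month minimum)
All requirements met. Score 735 falls in the 698–739 tier → 9.25%.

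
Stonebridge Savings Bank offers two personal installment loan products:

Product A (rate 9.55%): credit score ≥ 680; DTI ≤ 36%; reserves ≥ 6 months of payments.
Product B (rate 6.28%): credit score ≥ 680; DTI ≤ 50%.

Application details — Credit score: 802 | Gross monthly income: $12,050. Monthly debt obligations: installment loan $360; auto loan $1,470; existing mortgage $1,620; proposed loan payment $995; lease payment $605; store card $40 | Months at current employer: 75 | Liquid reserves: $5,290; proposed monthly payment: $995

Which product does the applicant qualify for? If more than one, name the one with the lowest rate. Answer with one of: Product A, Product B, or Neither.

Product B

Total debts = (360 + 1,470 + 1,620 + 995 + 605 + 40) = 5,090; DTI = 5,090/12,050 = 42.2%.
Reserves = 5,290/995 = 5.3 months.
Product A: score 802 ≥ 680; DTI 42.2% > 36%; reserves 5.3 < 6 mo → does not qualify.
Product B: score 802 ≥ 680; DTI 42.2% ≤ 50% → qualifies.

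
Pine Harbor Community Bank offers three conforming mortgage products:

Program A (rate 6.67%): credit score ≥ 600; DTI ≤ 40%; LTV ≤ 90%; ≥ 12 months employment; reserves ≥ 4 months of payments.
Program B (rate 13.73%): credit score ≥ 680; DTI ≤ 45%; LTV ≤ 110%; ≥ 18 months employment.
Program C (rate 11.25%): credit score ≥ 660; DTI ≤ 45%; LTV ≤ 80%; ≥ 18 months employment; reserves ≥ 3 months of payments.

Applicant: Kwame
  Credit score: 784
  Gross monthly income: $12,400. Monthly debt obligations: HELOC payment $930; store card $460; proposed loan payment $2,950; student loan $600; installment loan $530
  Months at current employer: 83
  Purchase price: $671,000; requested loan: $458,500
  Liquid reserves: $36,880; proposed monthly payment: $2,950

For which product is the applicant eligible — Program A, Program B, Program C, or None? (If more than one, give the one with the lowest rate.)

Total debts = (930 + 460 + 2,950 + 600 + 530) = 5,470; DTI = 5,470/12,400 = 44.1%.
LTV = 458,500/671,000 = 68.3%.
Reserves = 36,880/2,950 = 12.5 months.
Program A: score 784 ≥ 600; DTI 44.1% > 40%; LTV 68.3% ≤ 90%; employment 83 ≥ 12 mo; reserves 12.5 ≥ 4 mo → does not qualify.
Program B: score 784 ≥ 680; DTI 44.1% ≤ 45%; LTV 68.3% ≤ 110%; employment 83 ≥ 18 mo → qualifies.
Program C: score 784 ≥ 660; DTI 44.1% ≤ 45%; LTV 68.3% ≤ 80%; employment 83 ≥ 18 mo; reserves 12.5 ≥ 3 mo → qualifies.
Qualifying: Program B, Program C. Lowest rate is 11.25% → Program C.

Program C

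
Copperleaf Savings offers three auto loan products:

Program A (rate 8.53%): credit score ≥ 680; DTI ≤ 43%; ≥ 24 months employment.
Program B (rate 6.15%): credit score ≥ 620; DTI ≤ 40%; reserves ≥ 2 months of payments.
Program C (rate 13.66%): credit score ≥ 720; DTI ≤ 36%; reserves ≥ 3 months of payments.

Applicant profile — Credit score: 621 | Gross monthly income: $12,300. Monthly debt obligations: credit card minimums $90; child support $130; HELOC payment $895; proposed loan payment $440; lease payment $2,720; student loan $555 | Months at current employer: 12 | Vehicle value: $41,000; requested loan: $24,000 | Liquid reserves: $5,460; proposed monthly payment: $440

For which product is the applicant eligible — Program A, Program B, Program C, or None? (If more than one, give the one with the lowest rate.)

Total debts = (90 + 130 + 895 + 440 + 2,720 + 555) = 4,830; DTI = 4,830/12,300 = 39.3%.
LTV = 24,000/41,000 = 58.5%.
Reserves = 5,460/440 = 12.4 months.
Program A: score 621 < 680; DTI 39.3% ≤ 43%; employment 12 < 24 mo → does not qualify.
Program B: score 621 ≥ 620; DTI 39.3% ≤ 40%; reserves 12.4 ≥ 2 mo → qualifies.
Program C: score 621 < 720; DTI 39.3% > 36%; reserves 12.4 ≥ 3 mo → does not qualify.

Program B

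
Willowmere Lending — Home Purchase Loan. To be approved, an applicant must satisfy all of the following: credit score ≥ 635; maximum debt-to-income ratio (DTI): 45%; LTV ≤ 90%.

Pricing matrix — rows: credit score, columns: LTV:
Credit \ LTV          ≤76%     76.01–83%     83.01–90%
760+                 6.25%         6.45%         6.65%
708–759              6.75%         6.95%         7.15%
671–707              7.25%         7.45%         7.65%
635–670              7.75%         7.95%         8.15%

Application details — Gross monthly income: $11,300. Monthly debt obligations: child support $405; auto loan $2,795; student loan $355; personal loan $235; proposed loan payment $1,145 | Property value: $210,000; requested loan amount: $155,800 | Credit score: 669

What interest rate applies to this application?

7.75%

Credit score 669 ≥ 635; Total monthly debts = (405 + 2,795 + 355 + 235 + 1,145) = 4,935. DTI = 4,935/11,300 = 43.7% ≤ 45%
LTV = 155,800/210,000 = 74.2% ≤ 90%
Row: 669 falls in 635–670. Column: 74.2% falls in ≤76%. Rate = 7.75%.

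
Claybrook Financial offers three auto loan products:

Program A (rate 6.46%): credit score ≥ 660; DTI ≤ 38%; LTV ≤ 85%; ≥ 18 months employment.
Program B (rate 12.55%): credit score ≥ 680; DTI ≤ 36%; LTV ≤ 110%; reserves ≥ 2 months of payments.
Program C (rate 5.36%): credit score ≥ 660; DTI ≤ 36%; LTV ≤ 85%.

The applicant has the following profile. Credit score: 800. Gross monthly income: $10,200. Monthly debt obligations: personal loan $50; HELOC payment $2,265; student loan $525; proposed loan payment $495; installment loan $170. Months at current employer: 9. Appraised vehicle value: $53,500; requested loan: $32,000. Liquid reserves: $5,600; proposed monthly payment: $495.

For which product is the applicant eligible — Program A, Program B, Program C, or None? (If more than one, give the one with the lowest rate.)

Program C

Total debts = (50 + 2,265 + 525 + 495 + 170) = 3,505; DTI = 3,505/10,200 = 34.4%.
LTV = 32,000/53,500 = 59.8%.
Reserves = 5,600/495 = 11.3 months.
Program A: score 800 ≥ 660; DTI 34.4% ≤ 38%; LTV 59.8% ≤ 85%; employment 9 < 18 mo → does not qualify.
Program B: score 800 ≥ 680; DTI 34.4% ≤ 36%; LTV 59.8% ≤ 110%; reserves 11.3 ≥ 2 mo → qualifies.
Program C: score 800 ≥ 660; DTI 34.4% ≤ 36%; LTV 59.8% ≤ 85% → qualifies.
Qualifying: Program B, Program C. Lowest rate is 5.36% → Program C.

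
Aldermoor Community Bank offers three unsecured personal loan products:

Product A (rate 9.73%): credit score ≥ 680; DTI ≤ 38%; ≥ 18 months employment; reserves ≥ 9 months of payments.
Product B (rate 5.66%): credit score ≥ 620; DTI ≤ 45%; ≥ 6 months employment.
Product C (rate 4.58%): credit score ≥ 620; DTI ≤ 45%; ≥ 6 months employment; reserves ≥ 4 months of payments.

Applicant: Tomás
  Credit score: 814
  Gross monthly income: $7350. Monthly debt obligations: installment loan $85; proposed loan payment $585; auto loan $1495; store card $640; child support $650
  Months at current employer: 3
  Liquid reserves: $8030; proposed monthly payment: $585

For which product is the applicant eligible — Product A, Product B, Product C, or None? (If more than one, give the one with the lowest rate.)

Total debts = (85 + 585 + 1,495 + 640 + 650) = 3,455; DTI = 3,455/7,350 = 47%.
Reserves = 8,030/585 = 13.7 months.
Product A: score 814 ≥ 680; DTI 47% > 38%; employment 3 < 18 mo; reserves 13.7 ≥ 9 mo → does not qualify.
Product B: score 814 ≥ 620; DTI 47% > 45%; employment 3 < 6 mo → does not qualify.
Product C: score 814 ≥ 620; DTI 47% > 45%; employment 3 < 6 mo; reserves 13.7 ≥ 4 mo → does not qualify.

None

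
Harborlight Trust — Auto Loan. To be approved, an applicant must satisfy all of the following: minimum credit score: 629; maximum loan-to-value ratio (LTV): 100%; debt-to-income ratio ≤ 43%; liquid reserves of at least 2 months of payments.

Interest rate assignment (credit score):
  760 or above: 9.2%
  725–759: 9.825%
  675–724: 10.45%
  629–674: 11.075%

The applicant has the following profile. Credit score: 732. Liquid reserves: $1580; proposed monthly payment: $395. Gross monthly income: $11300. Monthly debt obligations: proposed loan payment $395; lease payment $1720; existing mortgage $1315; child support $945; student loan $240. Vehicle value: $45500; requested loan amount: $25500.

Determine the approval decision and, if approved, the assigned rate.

Approved at 9.825%

Credit score 732 ≥ 629 (meets minimum)
Reserves = 1,580/395 = 4.0 months ≥ 2
Loan-to-value = 25,500/45,500 = 56% — pass (100% max)
Total monthly debts = (395 + 1,720 + 1,315 + 945 + 240) = 4,615. Debt-to-income = 4,615/11,300 = 40.8% — meets 43% limit
All requirements met. Score 732 falls in the 725–759 tier → 9.825%.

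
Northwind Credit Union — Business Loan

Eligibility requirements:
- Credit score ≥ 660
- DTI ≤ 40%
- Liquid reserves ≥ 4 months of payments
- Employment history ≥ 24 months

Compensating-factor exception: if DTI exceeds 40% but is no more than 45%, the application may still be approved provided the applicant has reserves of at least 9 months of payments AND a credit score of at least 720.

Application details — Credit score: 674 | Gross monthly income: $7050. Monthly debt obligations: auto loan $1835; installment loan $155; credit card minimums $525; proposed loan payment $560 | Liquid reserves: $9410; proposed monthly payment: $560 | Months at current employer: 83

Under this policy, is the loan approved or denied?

Denied

Credit score 674 ≥ 660 (meets base)
Total debts = (1,835 + 155 + 525 + 560) = 3,075. DTI: 3,075 ÷ 7,050 = 43.6%, over the 40% base limit.
Reserves: 9,410 ÷ 560 = 16.8 months (meets 4-month minimum)
Employment 83 ≥ 24 months
43.6% falls in the override range (40%–45%), so the compensating-factor test applies.
Override check — reserves: 16.8 mo (ok); score: 674 (below 720).
Compensating-factor requirement not fully met.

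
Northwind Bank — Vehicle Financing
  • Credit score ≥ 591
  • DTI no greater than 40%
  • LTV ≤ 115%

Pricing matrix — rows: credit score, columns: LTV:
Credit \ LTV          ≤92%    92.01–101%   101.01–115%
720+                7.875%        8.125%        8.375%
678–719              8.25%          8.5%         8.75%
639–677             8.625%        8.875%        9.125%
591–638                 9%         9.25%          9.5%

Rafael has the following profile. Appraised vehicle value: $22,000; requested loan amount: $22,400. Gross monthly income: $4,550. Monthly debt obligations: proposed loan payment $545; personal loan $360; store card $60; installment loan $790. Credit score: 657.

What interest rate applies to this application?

9.125%

Credit score 657 ≥ 591; Total monthly debts = (545 + 360 + 60 + 790) = 1,755. DTI = 1,755/4,550 = 38.6% ≤ 40%
LTV = 22,400/22,000 = 101.8% ≤ 115%
Score 657 is in the 639–677 band; LTV 101.8% is in the 101.01–115% band → 9.125%.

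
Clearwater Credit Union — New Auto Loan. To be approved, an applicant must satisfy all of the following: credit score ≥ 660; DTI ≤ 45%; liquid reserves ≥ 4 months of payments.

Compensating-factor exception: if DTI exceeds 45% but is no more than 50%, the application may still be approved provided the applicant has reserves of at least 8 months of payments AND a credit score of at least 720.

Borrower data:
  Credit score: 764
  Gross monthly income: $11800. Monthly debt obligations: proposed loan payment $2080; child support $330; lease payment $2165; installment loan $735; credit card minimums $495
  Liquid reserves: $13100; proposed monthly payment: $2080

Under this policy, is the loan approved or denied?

Credit score 764 ≥ 660 (meets base)
Total debts = (2,080 + 330 + 2,165 + 735 + 495) = 5,805. DTI: 5,805 ÷ 11,800 = 49.2%, over the 45% base limit.
Reserves = 13,100/2,080 = 6.3 months ≥ 4
DTI 49.2% is within the 45%–50% exception band; checking compensating factors.
Override check — reserves: 6.3 mo (short of 8); score: 764 (ok).
Compensating-factor requirement not fully met.

Denied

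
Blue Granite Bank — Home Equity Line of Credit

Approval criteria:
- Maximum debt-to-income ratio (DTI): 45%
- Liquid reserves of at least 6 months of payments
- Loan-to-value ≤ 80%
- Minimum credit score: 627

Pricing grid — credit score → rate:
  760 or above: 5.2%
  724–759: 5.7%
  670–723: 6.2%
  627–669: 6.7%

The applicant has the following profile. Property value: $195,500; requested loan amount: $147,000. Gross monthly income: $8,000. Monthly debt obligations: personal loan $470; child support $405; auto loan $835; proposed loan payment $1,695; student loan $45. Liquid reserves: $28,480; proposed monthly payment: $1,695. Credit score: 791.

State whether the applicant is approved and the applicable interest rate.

Credit score 791 ≥ 627 (meets minimum)
LTV: 147,000 ÷ 195,500 = 75.2%, within 80% cap
Liquid reserves cover 28,480/1,695 = 16.8 months — ≥ 6 required
Total monthly debts = (470 + 405 + 835 + 1,695 + 45) = 3,450. Debt-to-income = 3,450/8,000 = 43.1% — meets 45% limit
All requirements met. Score 791 falls in the 760 or above tier → 5.2%.

Approved at 5.2%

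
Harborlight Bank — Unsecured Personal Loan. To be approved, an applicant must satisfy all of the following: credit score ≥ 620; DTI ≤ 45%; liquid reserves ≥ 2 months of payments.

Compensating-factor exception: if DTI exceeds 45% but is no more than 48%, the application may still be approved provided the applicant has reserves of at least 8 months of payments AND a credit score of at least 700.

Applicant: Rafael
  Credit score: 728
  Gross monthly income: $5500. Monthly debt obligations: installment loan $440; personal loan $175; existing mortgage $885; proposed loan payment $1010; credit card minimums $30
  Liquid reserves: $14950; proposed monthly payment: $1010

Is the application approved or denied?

Approved

Credit score 728 ≥ 620 (meets base)
Total debts = (440 + 175 + 885 + 1,010 + 30) = 2,540. DTI: 2,540 ÷ 5,500 = 46.2%, over the 45% base limit.
Liquid reserves cover 14,950/1,010 = 14.8 months — ≥ 2 required
46.2% falls in the override range (45%–48%), so the compensating-factor test applies.
Override check — reserves: 14.8 mo (ok); score: 728 (ok).
Both override conditions satisfied; DTI exception granted.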